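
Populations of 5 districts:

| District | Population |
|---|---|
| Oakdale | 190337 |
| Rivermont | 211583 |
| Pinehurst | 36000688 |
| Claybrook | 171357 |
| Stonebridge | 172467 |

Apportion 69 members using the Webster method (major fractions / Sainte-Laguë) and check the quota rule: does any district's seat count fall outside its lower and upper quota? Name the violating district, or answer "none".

Pinehurst

Standard quotas: Oakdale 0.357, Rivermont 0.397, Pinehurst 67.600, Claybrook 0.322, Stonebridge 0.324.
Webster allocation: Oakdale 0, Rivermont 0, Pinehurst 69, Claybrook 0, Stonebridge 0.
Pinehurst has quota 67.600 (lower 67, upper 68) but receives 69 — outside the quota interval.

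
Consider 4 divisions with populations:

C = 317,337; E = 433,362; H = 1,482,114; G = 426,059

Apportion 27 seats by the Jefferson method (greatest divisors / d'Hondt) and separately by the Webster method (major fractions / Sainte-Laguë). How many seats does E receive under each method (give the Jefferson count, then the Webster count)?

4 and 5

Jefferson: C 3, E 4, H 16, G 4.
Webster: C 3, E 5, H 15, G 4.
E gets 4 under Jefferson and 5 under Webster.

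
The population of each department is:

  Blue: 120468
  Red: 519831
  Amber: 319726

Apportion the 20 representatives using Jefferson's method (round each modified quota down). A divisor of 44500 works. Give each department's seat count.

Blue: 2; Red: 11; Amber: 7

With modified divisor 44500: modified quotas Blue 2.707, Red 11.682, Amber 7.185.
Rounding down: Blue 2, Red 11, Amber 7 (total 20).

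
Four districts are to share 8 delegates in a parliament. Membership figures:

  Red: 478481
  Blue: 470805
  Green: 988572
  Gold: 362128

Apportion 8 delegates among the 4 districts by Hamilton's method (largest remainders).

The standard divisor is 2299986/8 ≈ 287498.25.
Standard quotas: Red 1.6643, Blue 1.6376, Green 3.4385, Gold 1.2596.
Lower quotas: Red 1, Blue 1, Green 3, Gold 1 (sum 6, leaving 2 seats).
Remainders in descending order: Red 0.6643, Blue 0.6376, Green 0.4385, Gold 0.2596.
The surplus seats go to Red, Blue.

Red 2, Blue 2, Green 3, Gold 1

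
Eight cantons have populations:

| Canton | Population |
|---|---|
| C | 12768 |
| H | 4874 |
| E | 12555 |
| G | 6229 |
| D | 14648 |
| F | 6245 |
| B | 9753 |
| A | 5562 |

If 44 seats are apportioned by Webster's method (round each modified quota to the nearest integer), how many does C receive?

Standard divisor 72634/44 ≈ 1650.773; standard quotas: C 7.735, H 2.953, E 7.606, G 3.773, D 8.873, F 3.783, B 5.908, A 3.369.
Rounding to the nearest integer gives 8, 3, 8, 4, 9, 4, 6, 3 = 45 seats, so the divisor must be adjusted.
With modified divisor 1690: modified quotas C 7.555, H 2.884, E 7.429, G 3.686, D 8.667, F 3.695, B 5.771, A 3.291.
Rounding to the nearest integer: C 8, H 3, E 7, G 4, D 9, F 4, B 6, A 3 (total 44).
C receives 8.

8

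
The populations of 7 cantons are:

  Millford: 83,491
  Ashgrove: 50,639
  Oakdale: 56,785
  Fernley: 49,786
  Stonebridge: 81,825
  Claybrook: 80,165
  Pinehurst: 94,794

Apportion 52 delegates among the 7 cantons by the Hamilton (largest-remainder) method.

Total 497485; standard divisor 497485/52 ≈ 9567.019.
Standard quotas: Millford 8.7270, Ashgrove 5.2931, Oakdale 5.9355, Fernley 5.2039, Stonebridge 8.5528, Claybrook 8.3793, Pinehurst 9.9084.
Lower quotas: Millford 8, Ashgrove 5, Oakdale 5, Fernley 5, Stonebridge 8, Claybrook 8, Pinehurst 9 (sum 48, leaving 4 seats).
Remainders in descending order: Oakdale 0.9355, Pinehurst 0.9084, Millford 0.7270, Stonebridge 0.5528, Claybrook 0.3793, Ashgrove 0.2931, Fernley 0.2039.
The surplus seats go to Oakdale, Pinehurst, Millford, Stonebridge.

Millford=9; Ashgrove=5; Oakdale=6; Fernley=5; Stonebridge=9; Claybrook=8; Pinehurst=10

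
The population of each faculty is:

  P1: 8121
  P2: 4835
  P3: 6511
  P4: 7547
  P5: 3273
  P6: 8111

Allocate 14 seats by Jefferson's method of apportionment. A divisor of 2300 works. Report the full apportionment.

With modified divisor 2300: modified quotas P1 3.531, P2 2.102, P3 2.831, P4 3.281, P5 1.423, P6 3.527.
Rounding down: P1 3, P2 2, P3 2, P4 3, P5 1, P6 3 (total 14).

P1 3; P2 2; P3 2; P4 3; P5 1; P6 3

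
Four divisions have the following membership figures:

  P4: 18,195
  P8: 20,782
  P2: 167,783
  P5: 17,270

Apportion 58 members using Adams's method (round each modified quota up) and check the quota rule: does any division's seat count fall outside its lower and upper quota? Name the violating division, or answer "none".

P2

Standard quotas: P4 4.711, P8 5.380, P2 43.438, P5 4.471.
Adams allocation: P4 5, P8 6, P2 42, P5 5.
P2 has quota 43.438 (lower 43, upper 44) but receives 42 — outside the quota interval.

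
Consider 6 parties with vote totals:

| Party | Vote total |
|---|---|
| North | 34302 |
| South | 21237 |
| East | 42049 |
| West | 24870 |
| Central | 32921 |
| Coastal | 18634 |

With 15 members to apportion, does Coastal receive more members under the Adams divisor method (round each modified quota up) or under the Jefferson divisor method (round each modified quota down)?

Adams: North 3, South 2, East 3, West 2, Central 3, Coastal 2.
Jefferson: North 3, South 2, East 4, West 2, Central 3, Coastal 1.
Coastal gets 2 under Adams and 1 under Jefferson.

Adams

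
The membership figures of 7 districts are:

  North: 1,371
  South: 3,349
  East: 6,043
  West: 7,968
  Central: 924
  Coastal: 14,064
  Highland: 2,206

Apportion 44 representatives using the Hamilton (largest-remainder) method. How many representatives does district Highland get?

3

Standard divisor: 35925 ÷ 44 ≈ 816.477.
Standard quotas: North 1.6792, South 4.1018, East 7.4013, West 9.7590, Central 1.1317, Coastal 17.2252, Highland 2.7019.
Lower quotas: North 1, South 4, East 7, West 9, Central 1, Coastal 17, Highland 2 (sum 41, leaving 3 seats).
Remainders in descending order: West 0.7590, Highland 0.7019, North 0.6792, East 0.4013, Coastal 0.2252, Central 0.1317, South 0.1018.
The surplus seats go to West, Highland, North.
Highland receives 3.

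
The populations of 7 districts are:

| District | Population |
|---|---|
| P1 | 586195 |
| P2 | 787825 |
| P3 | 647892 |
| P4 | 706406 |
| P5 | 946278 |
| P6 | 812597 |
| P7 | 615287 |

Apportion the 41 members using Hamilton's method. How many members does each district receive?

Total 5102480; standard divisor 5102480/41 ≈ 124450.732.
Standard quotas: P1 4.7103, P2 6.3304, P3 5.2060, P4 5.6762, P5 7.6036, P6 6.5295, P7 4.9440.
Lower quotas: P1 4, P2 6, P3 5, P4 5, P5 7, P6 6, P7 4 (sum 37, leaving 4 seats).
Remainders in descending order: P7 0.9440, P1 0.7103, P4 0.6762, P5 0.6036, P6 0.5295, P2 0.3304, P3 0.2060.
The surplus seats go to P7, P1, P4, P5.

P1 5; P2 6; P3 5; P4 6; P5 8; P6 6; P7 5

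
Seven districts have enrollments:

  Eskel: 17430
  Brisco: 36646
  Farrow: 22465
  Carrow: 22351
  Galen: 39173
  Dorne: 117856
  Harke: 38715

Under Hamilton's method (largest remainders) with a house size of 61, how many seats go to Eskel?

Standard divisor: 294636 ÷ 61 ≈ 4830.098.
Standard quotas: Eskel 3.6086, Brisco 7.5870, Farrow 4.6510, Carrow 4.6274, Galen 8.1102, Dorne 24.4003, Harke 8.0154.
Lower quotas: Eskel 3, Brisco 7, Farrow 4, Carrow 4, Galen 8, Dorne 24, Harke 8 (sum 58, leaving 3 seats).
Remainders in descending order: Farrow 0.6510, Carrow 0.6274, Eskel 0.6086, Brisco 0.5870, Dorne 0.4003, Galen 0.1102, Harke 0.0154.
The surplus seats go to Farrow, Carrow, Eskel.
Eskel receives 4.

4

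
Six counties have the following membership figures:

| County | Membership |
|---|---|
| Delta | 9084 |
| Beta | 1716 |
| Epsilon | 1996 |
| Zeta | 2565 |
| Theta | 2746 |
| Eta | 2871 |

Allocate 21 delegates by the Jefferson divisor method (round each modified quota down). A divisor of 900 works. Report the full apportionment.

With modified divisor 900: modified quotas Delta 10.093, Beta 1.907, Epsilon 2.218, Zeta 2.850, Theta 3.051, Eta 3.190.
Rounding down: Delta 10, Beta 1, Epsilon 2, Zeta 2, Theta 3, Eta 3 (total 21).

Delta: 10, Beta: 1, Epsilon: 2, Zeta: 2, Theta: 3, Eta: 3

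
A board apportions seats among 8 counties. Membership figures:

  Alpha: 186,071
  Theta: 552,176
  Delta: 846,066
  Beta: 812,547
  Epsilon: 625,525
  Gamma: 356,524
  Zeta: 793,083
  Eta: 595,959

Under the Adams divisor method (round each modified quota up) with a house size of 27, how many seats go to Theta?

3

Standard divisor 4767951/27 ≈ 176590.778; standard quotas: Alpha 1.054, Theta 3.127, Delta 4.791, Beta 4.601, Epsilon 3.542, Gamma 2.019, Zeta 4.491, Eta 3.375.
Rounding up gives 2, 4, 5, 5, 4, 3, 5, 4 = 32 seats, so the divisor must be adjusted.
With modified divisor 200900: modified quotas Alpha 0.926, Theta 2.749, Delta 4.211, Beta 4.045, Epsilon 3.114, Gamma 1.775, Zeta 3.948, Eta 2.966.
Rounding up: Alpha 1, Theta 3, Delta 5, Beta 5, Epsilon 4, Gamma 2, Zeta 4, Eta 3 (total 27).
Theta receives 3.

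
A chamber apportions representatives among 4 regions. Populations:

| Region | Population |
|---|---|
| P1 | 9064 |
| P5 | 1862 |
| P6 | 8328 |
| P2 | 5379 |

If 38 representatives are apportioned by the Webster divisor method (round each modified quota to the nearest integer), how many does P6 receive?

Standard divisor 24633/38 ≈ 648.237; standard quotas: P1 13.983, P5 2.872, P6 12.847, P2 8.298.
Rounding to the nearest integer gives P1 14, P5 3, P6 13, P2 8 — total 38, matching the house size, so no adjustment is needed.
P6 receives 13.

13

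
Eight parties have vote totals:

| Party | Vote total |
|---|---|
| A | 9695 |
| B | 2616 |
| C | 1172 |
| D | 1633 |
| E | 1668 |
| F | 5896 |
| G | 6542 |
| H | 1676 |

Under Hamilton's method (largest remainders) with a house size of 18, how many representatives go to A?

6

Standard divisor: 30898 ÷ 18 ≈ 1716.556.
Standard quotas: A 5.6479, B 1.5240, C 0.6828, D 0.9513, E 0.9717, F 3.4348, G 3.8111, H 0.9764.
Lower quotas: A 5, B 1, C 0, D 0, E 0, F 3, G 3, H 0 (sum 12, leaving 6 seats).
Remainders in descending order: H 0.9764, E 0.9717, D 0.9513, G 0.8111, C 0.6828, A 0.6479, B 0.5240, F 0.4348.
The surplus seats go to H, E, D, G, C, A.
A receives 6.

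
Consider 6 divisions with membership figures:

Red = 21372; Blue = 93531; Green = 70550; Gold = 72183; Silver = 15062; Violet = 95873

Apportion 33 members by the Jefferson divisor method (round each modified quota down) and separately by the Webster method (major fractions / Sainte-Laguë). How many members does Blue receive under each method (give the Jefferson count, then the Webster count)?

Jefferson: Red 2, Blue 9, Green 6, Gold 6, Silver 1, Violet 9.
Webster: Red 2, Blue 8, Green 6, Gold 7, Silver 1, Violet 9.
Blue gets 9 under Jefferson and 8 under Webster.

9 and 8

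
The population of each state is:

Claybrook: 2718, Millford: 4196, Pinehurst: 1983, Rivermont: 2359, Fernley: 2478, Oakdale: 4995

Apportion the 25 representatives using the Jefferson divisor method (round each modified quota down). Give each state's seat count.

Claybrook: 4, Millford: 6, Pinehurst: 2, Rivermont: 3, Fernley: 3, Oakdale: 7

Standard divisor 18729/25 ≈ 749.16; standard quotas: Claybrook 3.628, Millford 5.601, Pinehurst 2.647, Rivermont 3.149, Fernley 3.308, Oakdale 6.667.
Rounding down gives 3, 5, 2, 3, 3, 6 = 22 seats, so the divisor must be adjusted.
With modified divisor 670: modified quotas Claybrook 4.057, Millford 6.263, Pinehurst 2.960, Rivermont 3.521, Fernley 3.699, Oakdale 7.455.
Rounding down: Claybrook 4, Millford 6, Pinehurst 2, Rivermont 3, Fernley 3, Oakdale 7 (total 25).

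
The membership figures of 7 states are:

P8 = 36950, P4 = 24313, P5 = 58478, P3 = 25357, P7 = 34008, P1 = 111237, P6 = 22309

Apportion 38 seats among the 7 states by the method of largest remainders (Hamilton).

The standard divisor is 312652/38 ≈ 8227.684.
Standard quotas: P8 4.4909, P4 2.9550, P5 7.1075, P3 3.0819, P7 4.1334, P1 13.5198, P6 2.7115.
Lower quotas: P8 4, P4 2, P5 7, P3 3, P7 4, P1 13, P6 2 (sum 35, leaving 3 seats).
Remainders in descending order: P4 0.9550, P6 0.7115, P1 0.5198, P8 0.4909, P7 0.1334, P5 0.1075, P3 0.0819.
The surplus seats go to P4, P6, P1.

P8: 4, P4: 3, P5: 7, P3: 3, P7: 4, P1: 14, P6: 3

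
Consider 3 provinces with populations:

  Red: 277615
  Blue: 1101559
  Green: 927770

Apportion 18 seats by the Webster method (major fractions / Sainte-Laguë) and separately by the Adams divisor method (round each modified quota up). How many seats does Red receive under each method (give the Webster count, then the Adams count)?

Webster: Red 2, Blue 9, Green 7.
Adams: Red 3, Blue 8, Green 7.
Red gets 2 under Webster and 3 under Adams.

2 and 3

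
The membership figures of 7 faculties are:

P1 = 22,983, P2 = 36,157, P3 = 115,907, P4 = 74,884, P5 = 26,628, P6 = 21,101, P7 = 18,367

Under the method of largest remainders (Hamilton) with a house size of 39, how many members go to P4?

9

The standard divisor is 316027/39 ≈ 8103.256.
Standard quotas: P1 2.8363, P2 4.4620, P3 14.3038, P4 9.2412, P5 3.2861, P6 2.6040, P7 2.2666.
Lower quotas: P1 2, P2 4, P3 14, P4 9, P5 3, P6 2, P7 2 (sum 36, leaving 3 seats).
Remainders in descending order: P1 0.8363, P6 0.6040, P2 0.4620, P3 0.3038, P5 0.2861, P7 0.2666, P4 0.2412.
Largest remainders: P1, P6, P2 receive the extra seats.
P4 receives 9.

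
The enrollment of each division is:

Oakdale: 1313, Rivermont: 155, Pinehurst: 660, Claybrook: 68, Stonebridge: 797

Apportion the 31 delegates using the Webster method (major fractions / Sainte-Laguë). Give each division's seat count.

Oakdale: 13, Rivermont: 2, Pinehurst: 7, Claybrook: 1, Stonebridge: 8

Standard divisor 2993/31 ≈ 96.548; standard quotas: Oakdale 13.599, Rivermont 1.605, Pinehurst 6.836, Claybrook 0.704, Stonebridge 8.255.
Rounding to the nearest integer gives 14, 2, 7, 1, 8 = 32 seats, so the divisor must be adjusted.
With modified divisor 100: modified quotas Oakdale 13.130, Rivermont 1.550, Pinehurst 6.600, Claybrook 0.680, Stonebridge 7.970.
Rounding to the nearest integer: Oakdale 13, Rivermont 2, Pinehurst 7, Claybrook 1, Stonebridge 8 (total 31).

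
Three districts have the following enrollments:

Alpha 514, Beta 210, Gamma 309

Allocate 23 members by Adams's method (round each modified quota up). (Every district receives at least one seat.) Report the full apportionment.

Alpha: 11, Beta: 5, Gamma: 7

Standard divisor 1033/23 ≈ 44.913; standard quotas: Alpha 11.444, Beta 4.676, Gamma 6.880.
Rounding up gives 12, 5, 7 = 24 seats, so the divisor must be adjusted.
With modified divisor 50: modified quotas Alpha 10.280, Beta 4.200, Gamma 6.180.
Rounding up: Alpha 11, Beta 5, Gamma 7 (total 23).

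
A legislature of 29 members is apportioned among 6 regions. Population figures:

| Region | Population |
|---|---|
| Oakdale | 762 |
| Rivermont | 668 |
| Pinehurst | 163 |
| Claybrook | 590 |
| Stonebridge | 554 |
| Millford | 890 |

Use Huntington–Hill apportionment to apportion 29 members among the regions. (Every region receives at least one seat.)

With divisor 123: modified quotas Oakdale 6.195, Rivermont 5.431, Pinehurst 1.325, Claybrook 4.797, Stonebridge 4.504, Millford 7.236.
Geometric-mean thresholds: Oakdale √(6·7)=6.481, Rivermont √(5·6)=5.477, Pinehurst √(1·2)=1.414, Claybrook √(4·5)=4.472, Stonebridge √(4·5)=4.472, Millford √(7·8)=7.483.
Each quota rounded against its threshold gives Oakdale 6, Rivermont 5, Pinehurst 1, Claybrook 5, Stonebridge 5, Millford 7 (total 29).

Oakdale 6; Rivermont 5; Pinehurst 1; Claybrook 5; Stonebridge 5; Millford 7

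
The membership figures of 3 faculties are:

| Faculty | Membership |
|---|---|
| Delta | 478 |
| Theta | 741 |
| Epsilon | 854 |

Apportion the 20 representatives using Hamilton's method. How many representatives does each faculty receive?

Standard divisor: 2073 ÷ 20 ≈ 103.65.
Standard quotas: Delta 4.612, Theta 7.149, Epsilon 8.239.
Lower quotas: Delta 4, Theta 7, Epsilon 8 (sum 19, leaving 1 seat).
Remainders in descending order: Delta 0.612, Epsilon 0.239, Theta 0.149.
Largest remainder: Delta receives the extra seat.

Delta 5; Theta 7; Epsilon 8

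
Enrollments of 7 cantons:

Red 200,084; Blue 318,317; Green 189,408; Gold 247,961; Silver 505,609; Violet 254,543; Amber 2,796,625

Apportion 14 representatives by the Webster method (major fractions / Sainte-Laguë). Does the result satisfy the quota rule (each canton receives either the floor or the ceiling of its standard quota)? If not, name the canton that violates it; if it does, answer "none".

none

Standard quotas: Red 0.621, Blue 0.988, Green 0.588, Gold 0.769, Silver 1.569, Violet 0.790, Amber 8.676.
Webster allocation: Red 1, Blue 1, Green 1, Gold 1, Silver 1, Violet 1, Amber 8.
Every allocation lies between the lower and upper quota.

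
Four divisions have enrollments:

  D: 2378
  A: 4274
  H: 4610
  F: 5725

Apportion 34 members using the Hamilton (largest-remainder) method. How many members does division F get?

The standard divisor is 16987/34 ≈ 499.618.
Standard quotas: D 4.7596, A 8.5545, H 9.2271, F 11.4588.
Lower quotas: D 4, A 8, H 9, F 11 (sum 32, leaving 2 seats).
Remainders in descending order: D 0.7596, A 0.5545, F 0.4588, H 0.2271.
The surplus seats go to D, A.
F receives 11.

11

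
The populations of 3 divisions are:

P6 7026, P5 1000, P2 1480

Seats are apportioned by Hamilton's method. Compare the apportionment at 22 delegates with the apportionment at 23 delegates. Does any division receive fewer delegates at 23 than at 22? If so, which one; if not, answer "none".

none

At 22 seats: P6 16, P5 2, P2 4.
At 23 seats: P6 17, P5 2, P2 4.
No division's allocation decreased.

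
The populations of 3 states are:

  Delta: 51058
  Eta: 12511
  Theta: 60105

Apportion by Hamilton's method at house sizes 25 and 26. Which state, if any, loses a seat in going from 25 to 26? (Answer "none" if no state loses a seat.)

Eta

At 25 seats: Delta 10, Eta 3, Theta 12.
At 26 seats: Delta 11, Eta 2, Theta 13.
Eta drops from 3 to 2.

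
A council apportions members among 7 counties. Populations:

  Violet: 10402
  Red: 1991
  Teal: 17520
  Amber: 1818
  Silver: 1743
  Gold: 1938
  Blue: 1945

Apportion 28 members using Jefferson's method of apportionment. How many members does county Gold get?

1

Standard divisor 37357/28 ≈ 1334.179; standard quotas: Violet 7.797, Red 1.492, Teal 13.132, Amber 1.363, Silver 1.306, Gold 1.453, Blue 1.458.
Rounding down gives 7, 1, 13, 1, 1, 1, 1 = 25 seats, so the divisor must be adjusted.
With modified divisor 1160: modified quotas Violet 8.967, Red 1.716, Teal 15.103, Amber 1.567, Silver 1.503, Gold 1.671, Blue 1.677.
Rounding down: Violet 8, Red 1, Teal 15, Amber 1, Silver 1, Gold 1, Blue 1 (total 28).
Gold receives 1.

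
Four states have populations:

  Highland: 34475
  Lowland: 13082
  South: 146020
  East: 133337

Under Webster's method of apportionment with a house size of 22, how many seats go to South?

10

Standard divisor 326914/22 ≈ 14859.727; standard quotas: Highland 2.320, Lowland 0.880, South 9.827, East 8.973.
Rounding to the nearest integer gives Highland 2, Lowland 1, South 10, East 9 — total 22, matching the house size, so no adjustment is needed.
South receives 10.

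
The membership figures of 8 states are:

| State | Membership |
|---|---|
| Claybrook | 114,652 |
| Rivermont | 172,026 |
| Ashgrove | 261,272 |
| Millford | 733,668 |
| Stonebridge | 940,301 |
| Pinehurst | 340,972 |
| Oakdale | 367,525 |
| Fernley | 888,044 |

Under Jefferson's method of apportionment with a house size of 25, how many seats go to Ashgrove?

Standard divisor 3818460/25 ≈ 152738.4; standard quotas: Claybrook 0.751, Rivermont 1.126, Ashgrove 1.711, Millford 4.803, Stonebridge 6.156, Pinehurst 2.232, Oakdale 2.406, Fernley 5.814.
Rounding down gives 0, 1, 1, 4, 6, 2, 2, 5 = 21 seats, so the divisor must be adjusted.
With modified divisor 128700: modified quotas Claybrook 0.891, Rivermont 1.337, Ashgrove 2.030, Millford 5.701, Stonebridge 7.306, Pinehurst 2.649, Oakdale 2.856, Fernley 6.900.
Rounding down: Claybrook 0, Rivermont 1, Ashgrove 2, Millford 5, Stonebridge 7, Pinehurst 2, Oakdale 2, Fernley 6 (total 25).
Ashgrove receives 2.

2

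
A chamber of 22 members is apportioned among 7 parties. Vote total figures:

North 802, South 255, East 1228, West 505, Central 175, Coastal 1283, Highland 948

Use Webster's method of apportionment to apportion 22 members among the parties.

Standard divisor 5196/22 ≈ 236.182; standard quotas: North 3.396, South 1.080, East 5.199, West 2.138, Central 0.741, Coastal 5.432, Highland 4.014.
Rounding to the nearest integer gives 3, 1, 5, 2, 1, 5, 4 = 21 seats, so the divisor must be adjusted.
With modified divisor 231: modified quotas North 3.472, South 1.104, East 5.316, West 2.186, Central 0.758, Coastal 5.554, Highland 4.104.
Rounding to the nearest integer: North 3, South 1, East 5, West 2, Central 1, Coastal 6, Highland 4 (total 22).

North: 3, South: 1, East: 5, West: 2, Central: 1, Coastal: 6, Highland: 4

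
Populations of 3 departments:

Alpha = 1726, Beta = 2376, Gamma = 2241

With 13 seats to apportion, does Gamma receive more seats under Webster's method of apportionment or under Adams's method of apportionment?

Webster: Alpha 3, Beta 5, Gamma 5.
Adams: Alpha 4, Beta 5, Gamma 4.
Gamma gets 5 under Webster and 4 under Adams.

Webster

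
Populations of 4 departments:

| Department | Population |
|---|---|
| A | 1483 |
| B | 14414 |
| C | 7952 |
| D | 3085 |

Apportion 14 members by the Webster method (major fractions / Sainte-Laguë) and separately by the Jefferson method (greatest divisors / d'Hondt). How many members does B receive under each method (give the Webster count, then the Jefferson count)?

7 and 9

Webster: A 1, B 7, C 4, D 2.
Jefferson: A 0, B 9, C 4, D 1.
B gets 7 under Webster and 9 under Jefferson.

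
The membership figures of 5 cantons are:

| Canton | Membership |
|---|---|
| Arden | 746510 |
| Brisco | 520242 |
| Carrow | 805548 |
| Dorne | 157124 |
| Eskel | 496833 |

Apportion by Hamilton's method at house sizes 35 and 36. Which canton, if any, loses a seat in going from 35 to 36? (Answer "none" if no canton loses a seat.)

At 35 seats: Arden 10, Brisco 7, Carrow 10, Dorne 2, Eskel 6.
At 36 seats: Arden 10, Brisco 7, Carrow 11, Dorne 2, Eskel 6.
No canton's allocation decreased.

none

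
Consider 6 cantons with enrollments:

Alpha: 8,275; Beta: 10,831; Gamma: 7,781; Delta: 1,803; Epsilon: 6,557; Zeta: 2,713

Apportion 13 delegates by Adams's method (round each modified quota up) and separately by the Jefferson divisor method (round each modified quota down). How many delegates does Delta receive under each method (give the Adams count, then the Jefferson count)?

Adams: Alpha 3, Beta 3, Gamma 3, Delta 1, Epsilon 2, Zeta 1.
Jefferson: Alpha 3, Beta 4, Gamma 3, Delta 0, Epsilon 2, Zeta 1.
Delta gets 1 under Adams and 0 under Jefferson.

1 and 0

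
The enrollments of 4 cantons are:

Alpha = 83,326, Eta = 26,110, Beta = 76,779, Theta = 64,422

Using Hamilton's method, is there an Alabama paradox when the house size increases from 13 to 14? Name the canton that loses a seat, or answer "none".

At 13 seats: Alpha 4, Eta 2, Beta 4, Theta 3.
At 14 seats: Alpha 5, Eta 1, Beta 4, Theta 4.
Eta drops from 2 to 1.

Eta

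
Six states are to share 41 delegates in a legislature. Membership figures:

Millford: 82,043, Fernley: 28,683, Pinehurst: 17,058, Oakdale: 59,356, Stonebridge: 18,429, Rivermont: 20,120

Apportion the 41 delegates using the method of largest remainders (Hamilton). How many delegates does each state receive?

Millford: 15, Fernley: 5, Pinehurst: 3, Oakdale: 11, Stonebridge: 3, Rivermont: 4

The standard divisor is 225689/41 ≈ 5504.61.
Standard quotas: Millford 14.9044, Fernley 5.2107, Pinehurst 3.0989, Oakdale 10.7830, Stonebridge 3.3479, Rivermont 3.6551.
Lower quotas: Millford 14, Fernley 5, Pinehurst 3, Oakdale 10, Stonebridge 3, Rivermont 3 (sum 38, leaving 3 seats).
Remainders in descending order: Millford 0.9044, Oakdale 0.7830, Rivermont 0.6551, Stonebridge 0.3479, Fernley 0.2107, Pinehurst 0.0989.
Largest remainders: Millford, Oakdale, Rivermont receive the extra seats.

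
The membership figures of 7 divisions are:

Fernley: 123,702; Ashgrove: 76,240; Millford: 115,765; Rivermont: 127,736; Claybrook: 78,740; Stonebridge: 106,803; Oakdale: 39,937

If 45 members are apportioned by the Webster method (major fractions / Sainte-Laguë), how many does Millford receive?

8

Standard divisor 668923/45 ≈ 14864.956; standard quotas: Fernley 8.322, Ashgrove 5.129, Millford 7.788, Rivermont 8.593, Claybrook 5.297, Stonebridge 7.185, Oakdale 2.687.
Rounding to the nearest integer gives Fernley 8, Ashgrove 5, Millford 8, Rivermont 9, Claybrook 5, Stonebridge 7, Oakdale 3 — total 45, matching the house size, so no adjustment is needed.
Millford receives 8.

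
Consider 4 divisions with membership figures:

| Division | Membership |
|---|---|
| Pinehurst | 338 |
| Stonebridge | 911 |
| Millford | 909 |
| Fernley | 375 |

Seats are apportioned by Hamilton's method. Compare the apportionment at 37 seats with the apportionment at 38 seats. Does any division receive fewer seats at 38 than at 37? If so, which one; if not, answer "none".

Fernley

At 37 seats: Pinehurst 5, Stonebridge 13, Millford 13, Fernley 6.
At 38 seats: Pinehurst 5, Stonebridge 14, Millford 14, Fernley 5.
Fernley drops from 6 to 5.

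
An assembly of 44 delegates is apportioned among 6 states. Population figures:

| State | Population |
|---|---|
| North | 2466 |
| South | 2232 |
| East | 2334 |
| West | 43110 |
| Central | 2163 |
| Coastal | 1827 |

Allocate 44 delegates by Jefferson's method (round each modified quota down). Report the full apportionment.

Standard divisor 54132/44 ≈ 1230.273; standard quotas: North 2.004, South 1.814, East 1.897, West 35.041, Central 1.758, Coastal 1.485.
Rounding down gives 2, 1, 1, 35, 1, 1 = 41 seats, so the divisor must be adjusted.
With modified divisor 1150: modified quotas North 2.144, South 1.941, East 2.030, West 37.487, Central 1.881, Coastal 1.589.
Rounding down: North 2, South 1, East 2, West 37, Central 1, Coastal 1 (total 44).

North: 2, South: 1, East: 2, West: 37, Central: 1, Coastal: 1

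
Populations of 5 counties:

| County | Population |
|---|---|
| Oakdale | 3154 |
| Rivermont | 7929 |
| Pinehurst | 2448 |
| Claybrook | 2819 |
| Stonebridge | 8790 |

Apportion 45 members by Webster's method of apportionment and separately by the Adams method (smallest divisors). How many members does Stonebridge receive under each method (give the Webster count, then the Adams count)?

16 and 15

Webster: Oakdale 6, Rivermont 14, Pinehurst 4, Claybrook 5, Stonebridge 16.
Adams: Oakdale 6, Rivermont 14, Pinehurst 5, Claybrook 5, Stonebridge 15.
Stonebridge gets 16 under Webster and 15 under Adams.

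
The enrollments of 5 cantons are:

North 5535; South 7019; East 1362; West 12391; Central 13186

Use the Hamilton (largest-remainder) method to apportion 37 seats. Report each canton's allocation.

North=5, South=7, East=1, West=12, Central=12

Total 39493; standard divisor 39493/37 ≈ 1067.378.
Standard quotas: North 5.1856, South 6.5759, East 1.2760, West 11.6088, Central 12.3536.
Lower quotas: North 5, South 6, East 1, West 11, Central 12 (sum 35, leaving 2 seats).
Remainders in descending order: West 0.6088, South 0.5759, Central 0.3536, East 0.2760, North 0.1856.
Largest remainders: West, South receive the extra seats.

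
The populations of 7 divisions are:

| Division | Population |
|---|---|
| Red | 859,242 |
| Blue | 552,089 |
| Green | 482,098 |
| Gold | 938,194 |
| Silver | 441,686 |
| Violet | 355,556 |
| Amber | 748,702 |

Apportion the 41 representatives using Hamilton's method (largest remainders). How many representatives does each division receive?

The standard divisor is 4377567/41 ≈ 106769.927.
Standard quotas: Red 8.0476, Blue 5.1708, Green 4.5153, Gold 8.7871, Silver 4.1368, Violet 3.3301, Amber 7.0123.
Lower quotas: Red 8, Blue 5, Green 4, Gold 8, Silver 4, Violet 3, Amber 7 (sum 39, leaving 2 seats).
Remainders in descending order: Gold 0.7871, Green 0.5153, Violet 0.3301, Blue 0.1708, Silver 0.1368, Red 0.0476, Amber 0.0123.
The surplus seats go to Gold, Green.

Red 8, Blue 5, Green 5, Gold 9, Silver 4, Violet 3, Amber 7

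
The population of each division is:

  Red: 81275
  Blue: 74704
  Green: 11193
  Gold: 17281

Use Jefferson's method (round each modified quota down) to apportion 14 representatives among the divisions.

Standard divisor 184453/14 ≈ 13175.214; standard quotas: Red 6.169, Blue 5.670, Green 0.850, Gold 1.312.
Rounding down gives 6, 5, 0, 1 = 12 seats, so the divisor must be adjusted.
With modified divisor 11485.4: modified quotas Red 7.076, Blue 6.504, Green 0.975, Gold 1.505.
Rounding down: Red 7, Blue 6, Green 0, Gold 1 (total 14).

Red: 7, Blue: 6, Green: 0, Gold: 1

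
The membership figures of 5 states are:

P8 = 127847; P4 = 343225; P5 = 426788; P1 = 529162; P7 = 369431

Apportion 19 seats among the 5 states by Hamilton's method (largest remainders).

P8: 1; P4: 4; P5: 4; P1: 6; P7: 4

The standard divisor is 1796453/19 ≈ 94550.158.
Standard quotas: P8 1.3522, P4 3.6301, P5 4.5139, P1 5.5966, P7 3.9072.
Lower quotas: P8 1, P4 3, P5 4, P1 5, P7 3 (sum 16, leaving 3 seats).
Remainders in descending order: P7 0.9072, P4 0.6301, P1 0.5966, P5 0.5139, P8 0.3522.
The surplus seats go to P7, P4, P1.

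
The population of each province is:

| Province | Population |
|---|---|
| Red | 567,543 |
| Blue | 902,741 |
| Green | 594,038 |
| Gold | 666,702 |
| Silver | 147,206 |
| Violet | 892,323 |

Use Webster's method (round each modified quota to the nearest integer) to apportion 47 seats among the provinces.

Standard divisor 3770553/47 ≈ 80224.532; standard quotas: Red 7.074, Blue 11.253, Green 7.405, Gold 8.310, Silver 1.835, Violet 11.123.
Rounding to the nearest integer gives 7, 11, 7, 8, 2, 11 = 46 seats, so the divisor must be adjusted.
With modified divisor 78900: modified quotas Red 7.193, Blue 11.442, Green 7.529, Gold 8.450, Silver 1.866, Violet 11.310.
Rounding to the nearest integer: Red 7, Blue 11, Green 8, Gold 8, Silver 2, Violet 11 (total 47).

Red 7, Blue 11, Green 8, Gold 8, Silver 2, Violet 11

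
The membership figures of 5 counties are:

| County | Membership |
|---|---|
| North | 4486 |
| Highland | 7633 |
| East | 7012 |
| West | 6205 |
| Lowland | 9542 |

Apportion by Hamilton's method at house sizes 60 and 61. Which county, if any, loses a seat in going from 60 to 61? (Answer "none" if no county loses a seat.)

none

At 60 seats: North 8, Highland 13, East 12, West 11, Lowland 16.
At 61 seats: North 8, Highland 13, East 12, West 11, Lowland 17.
No county's allocation decreased.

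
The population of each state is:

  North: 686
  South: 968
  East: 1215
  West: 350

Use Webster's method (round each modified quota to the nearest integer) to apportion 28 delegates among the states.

North 6, South 8, East 11, West 3

Standard divisor 3219/28 ≈ 114.964; standard quotas: North 5.967, South 8.420, East 10.568, West 3.044.
Rounding to the nearest integer gives North 6, South 8, East 11, West 3 — total 28, matching the house size, so no adjustment is needed.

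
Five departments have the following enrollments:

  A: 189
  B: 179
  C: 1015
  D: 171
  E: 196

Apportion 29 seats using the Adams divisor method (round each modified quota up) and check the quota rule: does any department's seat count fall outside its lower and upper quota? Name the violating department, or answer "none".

none

Standard quotas: A 3.132, B 2.966, C 16.820, D 2.834, E 3.248.
Adams allocation: A 3, B 3, C 16, D 3, E 4.
Every allocation lies between the lower and upper quota.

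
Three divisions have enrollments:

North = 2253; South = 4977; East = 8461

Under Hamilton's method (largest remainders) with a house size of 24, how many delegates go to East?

Total 15691; standard divisor 15691/24 ≈ 653.792.
Standard quotas: North 3.4461, South 7.6125, East 12.9414.
Lower quotas: North 3, South 7, East 12 (sum 22, leaving 2 seats).
Remainders in descending order: East 0.9414, South 0.6125, North 0.4461.
The surplus seats go to East, South.
East receives 13.

13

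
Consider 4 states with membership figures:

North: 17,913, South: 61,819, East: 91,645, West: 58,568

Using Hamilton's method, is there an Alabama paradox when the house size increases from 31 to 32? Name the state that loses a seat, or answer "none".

North

At 31 seats: North 3, South 8, East 12, West 8.
At 32 seats: North 2, South 9, East 13, West 8.
North drops from 3 to 2.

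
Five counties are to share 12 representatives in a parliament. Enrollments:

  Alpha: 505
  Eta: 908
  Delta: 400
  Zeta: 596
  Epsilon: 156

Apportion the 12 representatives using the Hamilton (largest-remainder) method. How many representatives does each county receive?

Standard divisor: 2565 ÷ 12 ≈ 213.75.
Standard quotas: Alpha 2.363, Eta 4.248, Delta 1.871, Zeta 2.788, Epsilon 0.730.
Lower quotas: Alpha 2, Eta 4, Delta 1, Zeta 2, Epsilon 0 (sum 9, leaving 3 seats).
Remainders in descending order: Delta 0.871, Zeta 0.788, Epsilon 0.730, Alpha 0.363, Eta 0.248.
Largest remainders: Delta, Zeta, Epsilon receive the extra seats.

Alpha: 2, Eta: 4, Delta: 2, Zeta: 3, Epsilon: 1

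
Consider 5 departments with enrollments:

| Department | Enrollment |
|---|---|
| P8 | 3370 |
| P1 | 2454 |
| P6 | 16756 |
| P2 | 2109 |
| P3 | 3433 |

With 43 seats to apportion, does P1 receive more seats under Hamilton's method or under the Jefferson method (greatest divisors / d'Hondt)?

Hamilton

Hamilton: P8 5, P1 4, P6 26, P2 3, P3 5.
Jefferson: P8 5, P1 3, P6 27, P2 3, P3 5.
P1 gets 4 under Hamilton and 3 under Jefferson.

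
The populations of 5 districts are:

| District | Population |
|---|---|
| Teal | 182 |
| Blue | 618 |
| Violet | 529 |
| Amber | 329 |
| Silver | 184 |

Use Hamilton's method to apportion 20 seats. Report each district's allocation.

Teal: 2, Blue: 7, Violet: 6, Amber: 3, Silver: 2

The standard divisor is 1842/20 ≈ 92.1.
Standard quotas: Teal 1.976, Blue 6.710, Violet 5.744, Amber 3.572, Silver 1.998.
Lower quotas: Teal 1, Blue 6, Violet 5, Amber 3, Silver 1 (sum 16, leaving 4 seats).
Remainders in descending order: Silver 0.998, Teal 0.976, Violet 0.744, Blue 0.710, Amber 0.572.
Largest remainders: Silver, Teal, Violet, Blue receive the extra seats.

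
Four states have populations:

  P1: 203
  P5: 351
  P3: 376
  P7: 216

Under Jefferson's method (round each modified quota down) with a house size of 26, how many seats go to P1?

Standard divisor 1146/26 ≈ 44.077; standard quotas: P1 4.606, P5 7.963, P3 8.531, P7 4.901.
Rounding down gives 4, 7, 8, 4 = 23 seats, so the divisor must be adjusted.
With modified divisor 41: modified quotas P1 4.951, P5 8.561, P3 9.171, P7 5.268.
Rounding down: P1 4, P5 8, P3 9, P7 5 (total 26).
P1 receives 4.

4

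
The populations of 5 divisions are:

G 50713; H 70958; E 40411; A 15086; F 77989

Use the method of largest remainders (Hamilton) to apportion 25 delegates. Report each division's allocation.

G 5; H 7; E 4; A 1; F 8

Total 255157; standard divisor 255157/25 ≈ 10206.28.
Standard quotas: G 4.9688, H 6.9524, E 3.9594, A 1.4781, F 7.6413.
Lower quotas: G 4, H 6, E 3, A 1, F 7 (sum 21, leaving 4 seats).
Remainders in descending order: G 0.9688, E 0.9594, H 0.9524, F 0.6413, A 0.4781.
The surplus seats go to G, E, H, F.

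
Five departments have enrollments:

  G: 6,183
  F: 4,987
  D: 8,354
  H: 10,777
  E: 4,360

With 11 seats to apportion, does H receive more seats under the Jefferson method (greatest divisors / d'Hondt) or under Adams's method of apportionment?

Jefferson

Jefferson: G 2, F 1, D 3, H 4, E 1.
Adams: G 2, F 2, D 2, H 3, E 2.
H gets 4 under Jefferson and 3 under Adams.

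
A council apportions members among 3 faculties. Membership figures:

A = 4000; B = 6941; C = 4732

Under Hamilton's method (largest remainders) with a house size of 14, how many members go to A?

Standard divisor: 15673 ÷ 14 ≈ 1119.5.
Standard quotas: A 3.5730, B 6.2001, C 4.2269.
Lower quotas: A 3, B 6, C 4 (sum 13, leaving 1 seat).
Remainders in descending order: A 0.5730, C 0.2269, B 0.2001.
The surplus seat goes to A.
A receives 4.

4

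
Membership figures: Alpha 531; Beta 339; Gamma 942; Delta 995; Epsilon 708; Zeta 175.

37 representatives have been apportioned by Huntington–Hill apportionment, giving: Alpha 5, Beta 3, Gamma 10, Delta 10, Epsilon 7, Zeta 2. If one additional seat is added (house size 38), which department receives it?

Beta

Priority for the next seat is population ÷ (√(s·(s+1))).
Priorities: Alpha 96.947, Beta 97.861, Gamma 89.816, Delta 94.870, Epsilon 94.610, Zeta 71.443.
Highest priority: Beta.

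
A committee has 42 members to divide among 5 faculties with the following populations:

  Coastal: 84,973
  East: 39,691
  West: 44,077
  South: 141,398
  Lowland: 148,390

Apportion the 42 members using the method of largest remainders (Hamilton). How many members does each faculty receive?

The standard divisor is 458529/42 ≈ 10917.357.
Standard quotas: Coastal 7.7833, East 3.6356, West 4.0373, South 12.9517, Lowland 13.5921.
Lower quotas: Coastal 7, East 3, West 4, South 12, Lowland 13 (sum 39, leaving 3 seats).
Remainders in descending order: South 0.9517, Coastal 0.7833, East 0.6356, Lowland 0.5921, West 0.0373.
The surplus seats go to South, Coastal, East.

Coastal 8; East 4; West 4; South 13; Lowland 13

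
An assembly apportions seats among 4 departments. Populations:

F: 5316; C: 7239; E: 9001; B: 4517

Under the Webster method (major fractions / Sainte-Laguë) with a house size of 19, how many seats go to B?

3

Standard divisor 26073/19 ≈ 1372.263; standard quotas: F 3.874, C 5.275, E 6.559, B 3.292.
Rounding to the nearest integer gives F 4, C 5, E 7, B 3 — total 19, matching the house size, so no adjustment is needed.
B receives 3.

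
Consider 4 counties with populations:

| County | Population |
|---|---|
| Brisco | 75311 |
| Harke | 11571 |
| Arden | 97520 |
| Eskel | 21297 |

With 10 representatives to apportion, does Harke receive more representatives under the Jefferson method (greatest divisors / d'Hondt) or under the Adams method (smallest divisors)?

Adams

Jefferson: Brisco 4, Harke 0, Arden 5, Eskel 1.
Adams: Brisco 4, Harke 1, Arden 4, Eskel 1.
Harke gets 0 under Jefferson and 1 under Adams.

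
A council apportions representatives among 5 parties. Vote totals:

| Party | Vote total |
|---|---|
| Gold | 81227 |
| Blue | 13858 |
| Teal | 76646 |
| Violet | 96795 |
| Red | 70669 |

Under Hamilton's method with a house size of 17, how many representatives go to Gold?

4

Standard divisor: 339195 ÷ 17 ≈ 19952.647.
Standard quotas: Gold 4.0710, Blue 0.6945, Teal 3.8414, Violet 4.8512, Red 3.5418.
Lower quotas: Gold 4, Blue 0, Teal 3, Violet 4, Red 3 (sum 14, leaving 3 seats).
Remainders in descending order: Violet 0.8512, Teal 0.8414, Blue 0.6945, Red 0.5418, Gold 0.0710.
Largest remainders: Violet, Teal, Blue receive the extra seats.
Gold receives 4.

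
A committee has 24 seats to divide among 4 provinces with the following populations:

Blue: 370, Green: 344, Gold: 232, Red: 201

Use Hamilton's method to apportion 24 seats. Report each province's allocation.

Blue 8; Green 7; Gold 5; Red 4

Total 1147; standard divisor 1147/24 ≈ 47.792.
Standard quotas: Blue 7.742, Green 7.198, Gold 4.854, Red 4.206.
Lower quotas: Blue 7, Green 7, Gold 4, Red 4 (sum 22, leaving 2 seats).
Remainders in descending order: Gold 0.854, Blue 0.742, Red 0.206, Green 0.198.
The surplus seats go to Gold, Blue.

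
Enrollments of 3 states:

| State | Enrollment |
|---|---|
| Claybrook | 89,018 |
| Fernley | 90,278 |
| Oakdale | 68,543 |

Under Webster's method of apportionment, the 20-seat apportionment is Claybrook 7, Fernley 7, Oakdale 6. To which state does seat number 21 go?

Fernley

Priority for the next seat is population ÷ (current seats + 0.5).
Priorities: Claybrook 11869.067, Fernley 12037.067, Oakdale 10545.077.
Highest priority: Fernley.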